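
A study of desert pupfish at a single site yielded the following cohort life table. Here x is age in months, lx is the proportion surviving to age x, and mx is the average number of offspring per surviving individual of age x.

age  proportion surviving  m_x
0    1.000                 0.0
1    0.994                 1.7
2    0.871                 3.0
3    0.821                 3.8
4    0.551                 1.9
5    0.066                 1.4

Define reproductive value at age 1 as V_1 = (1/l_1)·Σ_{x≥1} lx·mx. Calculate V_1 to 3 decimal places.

8.614

lx·mx for x ≥ 1: 1.6898, 2.613, 3.1198, 1.0469, 0.0924 → sum = 8.5619
V_1 = 8.5619 / l_1 = 8.5619 / 0.994 = 8.613581… → 8.614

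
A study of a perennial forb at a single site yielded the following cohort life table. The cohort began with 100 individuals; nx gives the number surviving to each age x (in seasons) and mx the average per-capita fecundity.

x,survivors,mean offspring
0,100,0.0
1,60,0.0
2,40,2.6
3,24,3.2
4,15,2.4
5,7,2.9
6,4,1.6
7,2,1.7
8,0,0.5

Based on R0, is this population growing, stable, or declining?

growing

lx = nx/n0 = nx/100: 1, 0.6, 0.4, 0.24, 0.15, 0.07, 0.04, 0.02, 0
R0 = Σ lx·mx = 0 + 0 + 1.04 + 0.768 + 0.36 + 0.203 + 0.064 + 0.034 + 0 = 2.469
R0 > 1, so the population is growing.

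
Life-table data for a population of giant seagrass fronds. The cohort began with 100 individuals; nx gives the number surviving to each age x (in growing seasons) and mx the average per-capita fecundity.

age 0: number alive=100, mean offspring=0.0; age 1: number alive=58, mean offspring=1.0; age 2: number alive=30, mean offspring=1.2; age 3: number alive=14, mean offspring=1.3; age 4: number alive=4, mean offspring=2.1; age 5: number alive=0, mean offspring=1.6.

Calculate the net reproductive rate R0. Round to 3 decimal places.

lx = nx/n0 = nx/100: 1, 0.58, 0.3, 0.14, 0.04, 0
lx·mx by age: 0, 0.58, 0.36, 0.182, 0.084, 0
R0 = Σ lx·mx = 1.206 → 1.206

1.206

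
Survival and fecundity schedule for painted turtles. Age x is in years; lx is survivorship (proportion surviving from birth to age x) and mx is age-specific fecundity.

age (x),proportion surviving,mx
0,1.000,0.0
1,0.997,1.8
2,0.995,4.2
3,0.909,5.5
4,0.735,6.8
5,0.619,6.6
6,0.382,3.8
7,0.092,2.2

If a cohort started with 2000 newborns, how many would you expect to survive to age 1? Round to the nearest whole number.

Expected survivors = N0 · l_1 = 2000 × 0.997 = 1994 → 1994

1994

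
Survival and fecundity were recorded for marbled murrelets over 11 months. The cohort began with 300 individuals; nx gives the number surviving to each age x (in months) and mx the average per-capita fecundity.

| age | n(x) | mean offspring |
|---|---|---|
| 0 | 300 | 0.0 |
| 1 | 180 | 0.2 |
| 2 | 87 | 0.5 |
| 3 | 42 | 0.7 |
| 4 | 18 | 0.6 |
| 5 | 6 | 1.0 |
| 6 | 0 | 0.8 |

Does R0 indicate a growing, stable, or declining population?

declining

lx = nx/n0 = nx/300: 1, 0.6, 0.29, 0.14, 0.06, 0.02, 0
R0 = Σ lx·mx = 0 + 0.12 + 0.145 + 0.098 + 0.036 + 0.02 + 0 = 0.419
R0 < 1, so the population is declining.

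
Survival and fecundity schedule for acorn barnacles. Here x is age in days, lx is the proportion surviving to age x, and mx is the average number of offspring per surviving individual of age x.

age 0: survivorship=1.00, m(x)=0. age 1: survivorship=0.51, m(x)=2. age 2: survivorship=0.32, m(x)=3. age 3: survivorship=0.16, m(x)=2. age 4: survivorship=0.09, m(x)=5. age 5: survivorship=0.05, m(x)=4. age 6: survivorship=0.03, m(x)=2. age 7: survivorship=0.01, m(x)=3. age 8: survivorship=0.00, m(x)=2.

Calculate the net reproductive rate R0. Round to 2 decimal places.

lx·mx by age: 0, 1.02, 0.96, 0.32, 0.45, 0.2, 0.06, 0.03, 0
R0 = Σ lx·mx = 3.04 → 3.04

3.04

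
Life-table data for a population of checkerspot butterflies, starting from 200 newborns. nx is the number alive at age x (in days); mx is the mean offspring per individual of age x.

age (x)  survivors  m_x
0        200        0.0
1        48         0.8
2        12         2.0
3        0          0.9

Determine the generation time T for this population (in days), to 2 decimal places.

1.38

lx = nx/n0 = nx/200: 1, 0.24, 0.06, 0
lx·mx: 0, 0.192, 0.12, 0 → R0 = 0.312
x·lx·mx: 0, 0.192, 0.24, 0 → Σ = 0.432
T = 0.432 / 0.312 = 1.384615… → 1.38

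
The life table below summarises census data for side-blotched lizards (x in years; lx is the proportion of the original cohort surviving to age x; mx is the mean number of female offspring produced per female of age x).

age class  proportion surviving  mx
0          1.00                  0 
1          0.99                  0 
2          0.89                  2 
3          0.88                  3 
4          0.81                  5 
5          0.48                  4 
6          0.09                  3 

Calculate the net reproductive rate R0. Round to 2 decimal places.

10.66

lx·mx by age: 0, 0, 1.78, 2.64, 4.05, 1.92, 0.27
R0 = Σ lx·mx = 10.66 → 10.66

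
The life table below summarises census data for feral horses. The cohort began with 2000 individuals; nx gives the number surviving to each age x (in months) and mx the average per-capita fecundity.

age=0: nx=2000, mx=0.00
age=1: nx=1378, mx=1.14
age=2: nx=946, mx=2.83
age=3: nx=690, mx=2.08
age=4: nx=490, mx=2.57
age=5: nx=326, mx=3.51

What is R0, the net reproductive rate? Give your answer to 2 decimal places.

lx = nx/n0 = nx/2000: 1, 0.689, 0.473, 0.345, 0.245, 0.163
lx·mx by age: 0, 0.78546, 1.33859, 0.7176, 0.62965, 0.57213
R0 = Σ lx·mx = 4.04343 → 4.04

4.04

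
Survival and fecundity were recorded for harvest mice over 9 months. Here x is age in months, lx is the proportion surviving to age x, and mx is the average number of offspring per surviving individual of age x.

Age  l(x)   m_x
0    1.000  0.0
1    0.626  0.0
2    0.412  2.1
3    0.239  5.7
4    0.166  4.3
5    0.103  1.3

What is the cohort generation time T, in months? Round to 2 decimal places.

3.04

lx·mx: 0, 0, 0.8652, 1.3623, 0.7138, 0.1339 → R0 = 3.0752
x·lx·mx: 0, 0, 1.7304, 4.0869, 2.8552, 0.6695 → Σ = 9.342
T = 9.342 / 3.0752 = 3.037851… → 3.04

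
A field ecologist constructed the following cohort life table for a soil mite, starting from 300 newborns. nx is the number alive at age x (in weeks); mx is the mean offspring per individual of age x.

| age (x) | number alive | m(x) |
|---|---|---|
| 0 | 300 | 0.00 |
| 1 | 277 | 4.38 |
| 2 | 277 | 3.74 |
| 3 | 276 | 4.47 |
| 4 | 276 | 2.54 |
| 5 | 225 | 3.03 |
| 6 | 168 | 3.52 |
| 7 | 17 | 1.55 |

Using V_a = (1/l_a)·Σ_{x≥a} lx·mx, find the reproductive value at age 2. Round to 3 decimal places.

lx = nx/n0 = nx/300: 1, 0.92333…, 0.92333…, 0.92, 0.92, 0.75, 0.56, 0.05667…
lx·mx for x ≥ 2: 3.453267…, 4.1124, 2.3368, 2.2725, 1.9712, 0.087833… → sum = 14.234…
V_2 = 14.234… / l_2 = 14.234… / 0.923333… = 15.415884… → 15.416

15.416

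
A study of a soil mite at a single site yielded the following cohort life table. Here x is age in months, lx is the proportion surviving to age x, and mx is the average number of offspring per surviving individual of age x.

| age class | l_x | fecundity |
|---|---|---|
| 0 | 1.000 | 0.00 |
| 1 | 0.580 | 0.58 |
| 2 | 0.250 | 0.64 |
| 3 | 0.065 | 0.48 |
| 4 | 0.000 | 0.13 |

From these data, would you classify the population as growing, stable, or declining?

declining

R0 = Σ lx·mx = 0 + 0.3364 + 0.16 + 0.0312 + 0 = 0.5276
R0 < 1, so the population is declining.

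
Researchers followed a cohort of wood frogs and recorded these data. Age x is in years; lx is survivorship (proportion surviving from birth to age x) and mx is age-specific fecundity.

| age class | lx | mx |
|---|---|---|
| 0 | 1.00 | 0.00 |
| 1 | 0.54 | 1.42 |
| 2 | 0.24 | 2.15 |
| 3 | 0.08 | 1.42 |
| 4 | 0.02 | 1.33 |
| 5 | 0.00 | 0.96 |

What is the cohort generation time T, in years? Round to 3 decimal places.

1.578

lx·mx: 0, 0.7668, 0.516, 0.1136, 0.0266, 0 → R0 = 1.423
x·lx·mx: 0, 0.7668, 1.032, 0.3408, 0.1064, 0 → Σ = 2.246
T = 2.246 / 1.423 = 1.578356… → 1.578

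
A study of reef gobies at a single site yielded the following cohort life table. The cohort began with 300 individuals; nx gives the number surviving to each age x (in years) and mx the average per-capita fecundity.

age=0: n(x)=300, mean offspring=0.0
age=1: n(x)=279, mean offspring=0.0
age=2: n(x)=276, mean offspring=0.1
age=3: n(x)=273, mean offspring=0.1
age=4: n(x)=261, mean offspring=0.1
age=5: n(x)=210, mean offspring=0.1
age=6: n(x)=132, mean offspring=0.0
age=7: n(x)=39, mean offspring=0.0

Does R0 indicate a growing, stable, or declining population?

lx = nx/n0 = nx/300: 1, 0.93, 0.92, 0.91, 0.87, 0.7, 0.44, 0.13
R0 = Σ lx·mx = 0 + 0 + 0.092 + 0.091 + 0.087 + 0.07 + 0 + 0 = 0.34
R0 < 1, so the population is declining.

declining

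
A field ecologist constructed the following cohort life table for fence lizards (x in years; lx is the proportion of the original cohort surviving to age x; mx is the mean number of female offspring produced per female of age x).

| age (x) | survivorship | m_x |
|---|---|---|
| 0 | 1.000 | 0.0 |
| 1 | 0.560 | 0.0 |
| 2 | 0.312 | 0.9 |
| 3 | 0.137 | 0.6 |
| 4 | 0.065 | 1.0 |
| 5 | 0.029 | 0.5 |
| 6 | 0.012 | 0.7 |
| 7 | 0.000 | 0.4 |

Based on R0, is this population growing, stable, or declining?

R0 = Σ lx·mx = 0 + 0 + 0.2808 + 0.0822 + 0.065 + 0.0145 + 0.0084 + 0 = 0.4509
R0 < 1, so the population is declining.

declining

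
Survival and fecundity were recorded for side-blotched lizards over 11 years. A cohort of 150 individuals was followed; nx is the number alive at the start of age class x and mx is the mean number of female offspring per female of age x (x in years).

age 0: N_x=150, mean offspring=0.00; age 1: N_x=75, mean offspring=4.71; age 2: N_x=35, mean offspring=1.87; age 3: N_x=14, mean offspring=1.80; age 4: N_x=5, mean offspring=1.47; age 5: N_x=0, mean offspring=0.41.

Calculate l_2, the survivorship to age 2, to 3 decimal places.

0.233

l_2 = n_2/n_0 = 35/150 = 0.233333… → 0.233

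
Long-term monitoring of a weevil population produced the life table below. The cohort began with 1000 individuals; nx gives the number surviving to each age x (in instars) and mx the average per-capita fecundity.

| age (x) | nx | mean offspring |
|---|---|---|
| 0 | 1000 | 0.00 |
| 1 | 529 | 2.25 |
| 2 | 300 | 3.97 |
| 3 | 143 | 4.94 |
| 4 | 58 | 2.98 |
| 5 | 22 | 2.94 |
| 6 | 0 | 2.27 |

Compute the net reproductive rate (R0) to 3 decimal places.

lx = nx/n0 = nx/1000: 1, 0.529, 0.3, 0.143, 0.058, 0.022, 0
lx·mx by age: 0, 1.19025, 1.191, 0.70642, 0.17284, 0.06468, 0
R0 = Σ lx·mx = 3.32519 → 3.325

3.325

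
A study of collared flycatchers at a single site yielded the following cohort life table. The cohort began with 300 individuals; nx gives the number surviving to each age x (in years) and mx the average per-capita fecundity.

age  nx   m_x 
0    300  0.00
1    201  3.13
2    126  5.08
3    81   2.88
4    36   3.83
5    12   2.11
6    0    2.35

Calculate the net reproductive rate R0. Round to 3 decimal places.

lx = nx/n0 = nx/300: 1, 0.67, 0.42, 0.27, 0.12, 0.04, 0
lx·mx by age: 0, 2.0971, 2.1336, 0.7776, 0.4596, 0.0844, 0
R0 = Σ lx·mx = 5.5523 → 5.552

5.552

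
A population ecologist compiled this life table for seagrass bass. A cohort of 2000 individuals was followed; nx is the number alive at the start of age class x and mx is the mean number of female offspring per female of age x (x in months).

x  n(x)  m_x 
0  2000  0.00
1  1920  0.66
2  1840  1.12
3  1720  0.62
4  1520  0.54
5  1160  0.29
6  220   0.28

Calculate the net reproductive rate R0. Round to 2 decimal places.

lx = nx/n0 = nx/2000: 1, 0.96, 0.92, 0.86, 0.76, 0.58, 0.11
lx·mx by age: 0, 0.6336, 1.0304, 0.5332, 0.4104, 0.1682, 0.0308
R0 = Σ lx·mx = 2.8066 → 2.81

2.81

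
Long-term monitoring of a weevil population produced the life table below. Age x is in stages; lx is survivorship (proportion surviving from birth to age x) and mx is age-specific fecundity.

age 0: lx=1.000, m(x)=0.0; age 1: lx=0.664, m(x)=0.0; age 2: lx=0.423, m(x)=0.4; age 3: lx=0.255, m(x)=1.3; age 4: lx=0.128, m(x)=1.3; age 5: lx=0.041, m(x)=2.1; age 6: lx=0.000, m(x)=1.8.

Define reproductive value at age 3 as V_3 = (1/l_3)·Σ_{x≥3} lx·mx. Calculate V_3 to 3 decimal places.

2.290

lx·mx for x ≥ 3: 0.3315, 0.1664, 0.0861, 0 → sum = 0.584
V_3 = 0.584 / l_3 = 0.584 / 0.255 = 2.290196… → 2.290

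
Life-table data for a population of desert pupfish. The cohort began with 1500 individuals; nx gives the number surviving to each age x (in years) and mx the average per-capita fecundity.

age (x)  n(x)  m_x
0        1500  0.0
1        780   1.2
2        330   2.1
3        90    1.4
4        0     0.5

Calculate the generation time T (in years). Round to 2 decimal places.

lx = nx/n0 = nx/1500: 1, 0.52, 0.22, 0.06, 0
lx·mx: 0, 0.624, 0.462, 0.084, 0 → R0 = 1.17
x·lx·mx: 0, 0.624, 0.924, 0.252, 0 → Σ = 1.8
T = 1.8 / 1.17 = 1.538462… → 1.54

1.54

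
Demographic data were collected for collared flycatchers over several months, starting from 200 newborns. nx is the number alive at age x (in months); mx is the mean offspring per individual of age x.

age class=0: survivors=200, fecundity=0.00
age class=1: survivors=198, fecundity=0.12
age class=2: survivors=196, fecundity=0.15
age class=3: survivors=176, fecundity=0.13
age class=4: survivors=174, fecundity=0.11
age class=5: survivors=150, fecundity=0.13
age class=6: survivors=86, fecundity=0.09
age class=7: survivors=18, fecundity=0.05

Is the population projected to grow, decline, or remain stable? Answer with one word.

lx = nx/n0 = nx/200: 1, 0.99, 0.98, 0.88, 0.87, 0.75, 0.43, 0.09
R0 = Σ lx·mx = 0 + 0.1188 + 0.147 + 0.1144 + 0.0957 + 0.0975 + 0.0387 + 0.0045 = 0.6166
R0 < 1, so the population is declining.

declining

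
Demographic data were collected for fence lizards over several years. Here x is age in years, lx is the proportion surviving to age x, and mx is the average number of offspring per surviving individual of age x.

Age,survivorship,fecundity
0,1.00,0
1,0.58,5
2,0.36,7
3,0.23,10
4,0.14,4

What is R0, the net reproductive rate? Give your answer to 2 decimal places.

lx·mx by age: 0, 2.9, 2.52, 2.3, 0.56
R0 = Σ lx·mx = 8.28 → 8.28

8.28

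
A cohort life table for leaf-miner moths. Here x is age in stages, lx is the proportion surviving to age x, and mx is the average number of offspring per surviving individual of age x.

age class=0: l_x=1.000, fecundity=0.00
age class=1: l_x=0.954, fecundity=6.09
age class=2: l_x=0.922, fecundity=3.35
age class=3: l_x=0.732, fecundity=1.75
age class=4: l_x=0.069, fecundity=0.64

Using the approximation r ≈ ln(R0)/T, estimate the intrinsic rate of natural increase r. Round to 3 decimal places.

R0 = Σ lx·mx = 0 + 5.80986 + 3.0887 + 1.281 + 0.04416 = 10.22372
Σ x·lx·mx = 16.0069; T = 16.0069/10.22372 = 1.56566…
r ≈ ln(R0)/T = ln(10.22372)/1.56566… = 1.48481… → 1.485

1.485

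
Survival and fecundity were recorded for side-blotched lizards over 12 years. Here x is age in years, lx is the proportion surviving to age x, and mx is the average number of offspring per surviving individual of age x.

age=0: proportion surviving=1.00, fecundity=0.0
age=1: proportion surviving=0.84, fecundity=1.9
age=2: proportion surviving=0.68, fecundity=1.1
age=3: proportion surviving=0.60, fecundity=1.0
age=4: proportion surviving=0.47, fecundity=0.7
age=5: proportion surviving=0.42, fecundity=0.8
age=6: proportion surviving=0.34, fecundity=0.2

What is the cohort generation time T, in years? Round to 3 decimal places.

2.256

lx·mx: 0, 1.596, 0.748, 0.6, 0.329, 0.336, 0.068 → R0 = 3.677
x·lx·mx: 0, 1.596, 1.496, 1.8, 1.316, 1.68, 0.408 → Σ = 8.296
T = 8.296 / 3.677 = 2.256187… → 2.256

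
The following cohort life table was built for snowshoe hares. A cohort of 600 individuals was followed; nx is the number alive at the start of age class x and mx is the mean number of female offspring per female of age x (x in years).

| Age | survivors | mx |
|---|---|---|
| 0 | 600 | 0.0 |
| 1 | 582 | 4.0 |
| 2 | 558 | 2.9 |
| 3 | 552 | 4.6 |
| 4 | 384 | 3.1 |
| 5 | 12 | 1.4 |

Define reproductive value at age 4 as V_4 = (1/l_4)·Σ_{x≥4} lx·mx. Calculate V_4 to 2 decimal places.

3.14

lx = nx/n0 = nx/600: 1, 0.97, 0.93, 0.92, 0.64, 0.02
lx·mx for x ≥ 4: 1.984, 0.028 → sum = 2.012
V_4 = 2.012 / l_4 = 2.012 / 0.64 = 3.14375 → 3.14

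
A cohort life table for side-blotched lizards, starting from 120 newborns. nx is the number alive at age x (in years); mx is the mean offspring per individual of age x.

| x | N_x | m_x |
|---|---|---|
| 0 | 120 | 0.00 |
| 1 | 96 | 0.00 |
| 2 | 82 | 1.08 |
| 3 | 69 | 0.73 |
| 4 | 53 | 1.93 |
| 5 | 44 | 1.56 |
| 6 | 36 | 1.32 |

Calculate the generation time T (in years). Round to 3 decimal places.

3.821

lx = nx/n0 = nx/120: 1, 0.8, 0.68333…, 0.575, 0.44167…, 0.36667…, 0.3
lx·mx: 0, 0, 0.738…, 0.41975, 0.852417…, 0.572…, 0.396 → R0 = 2.978167…
x·lx·mx: 0, 0, 1.476…, 1.25925, 3.409667…, 2.86…, 2.376 → Σ = 11.380917…
T = 11.380917… / 2.978167… = 3.821451… → 3.821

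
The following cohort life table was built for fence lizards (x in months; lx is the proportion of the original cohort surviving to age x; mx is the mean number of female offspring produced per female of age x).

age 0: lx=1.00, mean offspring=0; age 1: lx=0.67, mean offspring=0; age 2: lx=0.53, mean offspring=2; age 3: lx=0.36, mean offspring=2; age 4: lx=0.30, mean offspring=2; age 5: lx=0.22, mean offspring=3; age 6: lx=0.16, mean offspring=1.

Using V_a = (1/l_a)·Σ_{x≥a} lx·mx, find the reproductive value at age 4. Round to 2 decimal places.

lx·mx for x ≥ 4: 0.6, 0.66, 0.16 → sum = 1.42
V_4 = 1.42 / l_4 = 1.42 / 0.3 = 4.733333… → 4.73

4.73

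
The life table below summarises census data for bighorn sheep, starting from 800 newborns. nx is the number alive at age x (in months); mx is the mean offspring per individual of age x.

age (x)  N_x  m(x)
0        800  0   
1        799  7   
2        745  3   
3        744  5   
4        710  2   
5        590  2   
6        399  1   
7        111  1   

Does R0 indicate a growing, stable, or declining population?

lx = nx/n0 = nx/800: 1, 0.99875, 0.93125, 0.93, 0.8875, 0.7375, 0.49875, 0.13875
R0 = Σ lx·mx = 0 + 6.99125 + 2.79375 + 4.65 + 1.775 + 1.475 + 0.49875 + 0.13875 = 18.3225
R0 > 1, so the population is growing.

growing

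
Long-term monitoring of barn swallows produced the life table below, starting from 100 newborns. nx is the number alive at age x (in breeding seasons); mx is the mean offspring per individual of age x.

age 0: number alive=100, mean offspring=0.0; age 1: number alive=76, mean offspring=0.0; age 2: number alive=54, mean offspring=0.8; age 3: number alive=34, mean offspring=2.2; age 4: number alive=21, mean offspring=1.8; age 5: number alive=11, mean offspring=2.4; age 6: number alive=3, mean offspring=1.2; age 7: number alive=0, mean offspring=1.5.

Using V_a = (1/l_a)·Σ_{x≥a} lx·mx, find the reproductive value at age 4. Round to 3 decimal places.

3.229

lx = nx/n0 = nx/100: 1, 0.76, 0.54, 0.34, 0.21, 0.11, 0.03, 0
lx·mx for x ≥ 4: 0.378, 0.264, 0.036, 0 → sum = 0.678
V_4 = 0.678 / l_4 = 0.678 / 0.21 = 3.228571… → 3.229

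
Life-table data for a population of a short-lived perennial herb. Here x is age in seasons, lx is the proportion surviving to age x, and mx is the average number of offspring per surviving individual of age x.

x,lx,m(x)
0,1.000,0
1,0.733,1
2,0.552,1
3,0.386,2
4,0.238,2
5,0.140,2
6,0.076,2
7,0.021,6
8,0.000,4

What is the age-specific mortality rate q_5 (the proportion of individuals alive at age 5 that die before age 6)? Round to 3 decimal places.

0.457

q_5 = (l_5 − l_6) / l_5 = (0.14 − 0.076) / 0.14
     = 0.064 / 0.14 = 0.457143… → 0.457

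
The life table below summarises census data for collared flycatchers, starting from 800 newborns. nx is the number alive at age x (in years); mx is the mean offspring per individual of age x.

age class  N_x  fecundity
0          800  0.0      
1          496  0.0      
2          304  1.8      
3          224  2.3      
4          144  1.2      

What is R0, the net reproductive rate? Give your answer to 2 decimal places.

1.54

lx = nx/n0 = nx/800: 1, 0.62, 0.38, 0.28, 0.18
lx·mx by age: 0, 0, 0.684, 0.644, 0.216
R0 = Σ lx·mx = 1.544 → 1.54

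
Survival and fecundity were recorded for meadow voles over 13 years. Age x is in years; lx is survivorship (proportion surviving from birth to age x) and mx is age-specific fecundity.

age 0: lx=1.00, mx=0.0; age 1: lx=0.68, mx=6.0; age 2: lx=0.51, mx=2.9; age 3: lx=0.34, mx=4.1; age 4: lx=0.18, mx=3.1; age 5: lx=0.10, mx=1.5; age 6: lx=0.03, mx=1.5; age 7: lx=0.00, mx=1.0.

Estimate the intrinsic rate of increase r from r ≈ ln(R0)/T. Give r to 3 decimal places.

R0 = Σ lx·mx = 0 + 4.08 + 1.479 + 1.394 + 0.558 + 0.15 + 0.045 + 0 = 7.706
Σ x·lx·mx = 14.472; T = 14.472/7.706 = 1.87802…
r ≈ ln(R0)/T = ln(7.706)/1.87802… = 1.08732… → 1.087

1.087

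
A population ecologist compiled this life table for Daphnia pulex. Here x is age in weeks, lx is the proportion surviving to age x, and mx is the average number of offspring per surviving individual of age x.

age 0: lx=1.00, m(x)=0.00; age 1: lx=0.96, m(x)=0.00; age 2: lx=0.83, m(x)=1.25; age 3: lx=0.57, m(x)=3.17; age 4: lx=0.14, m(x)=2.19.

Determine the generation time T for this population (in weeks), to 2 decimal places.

lx·mx: 0, 0, 1.0375, 1.8069, 0.3066 → R0 = 3.151
x·lx·mx: 0, 0, 2.075, 5.4207, 1.2264 → Σ = 8.7221
T = 8.7221 / 3.151 = 2.768042… → 2.77

2.77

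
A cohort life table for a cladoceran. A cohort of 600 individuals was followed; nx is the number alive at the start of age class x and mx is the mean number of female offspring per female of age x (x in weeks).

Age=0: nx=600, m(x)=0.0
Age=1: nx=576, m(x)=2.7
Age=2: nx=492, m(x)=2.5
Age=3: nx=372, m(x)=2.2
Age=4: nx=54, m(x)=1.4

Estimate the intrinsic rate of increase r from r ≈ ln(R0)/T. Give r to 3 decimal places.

lx = nx/n0 = nx/600: 1, 0.96, 0.82, 0.62, 0.09
R0 = Σ lx·mx = 0 + 2.592 + 2.05 + 1.364 + 0.126 = 6.132
Σ x·lx·mx = 11.288; T = 11.288/6.132 = 1.84083…
r ≈ ln(R0)/T = ln(6.132)/1.84083… = 0.98516… → 0.985

0.985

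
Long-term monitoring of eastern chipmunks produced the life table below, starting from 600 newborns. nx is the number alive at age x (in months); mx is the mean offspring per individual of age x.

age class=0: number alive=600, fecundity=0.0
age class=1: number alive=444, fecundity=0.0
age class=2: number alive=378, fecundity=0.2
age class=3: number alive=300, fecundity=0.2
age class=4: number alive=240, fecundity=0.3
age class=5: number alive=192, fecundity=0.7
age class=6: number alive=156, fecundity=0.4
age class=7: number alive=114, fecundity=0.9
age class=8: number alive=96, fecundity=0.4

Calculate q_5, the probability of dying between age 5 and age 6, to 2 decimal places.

0.19

lx = nx/n0 = nx/600: 1, 0.74, 0.63, 0.5, 0.4, 0.32, 0.26, 0.19, 0.16
q_5 = (l_5 − l_6) / l_5 = (0.32 − 0.26) / 0.32
     = 0.06 / 0.32 = 0.1875 → 0.19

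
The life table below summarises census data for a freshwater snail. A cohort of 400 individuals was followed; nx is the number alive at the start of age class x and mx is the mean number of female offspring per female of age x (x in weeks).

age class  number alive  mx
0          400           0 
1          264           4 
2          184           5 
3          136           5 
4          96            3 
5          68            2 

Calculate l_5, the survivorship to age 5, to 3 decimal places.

l_5 = n_5/n_0 = 68/400 = 0.17 → 0.170

0.170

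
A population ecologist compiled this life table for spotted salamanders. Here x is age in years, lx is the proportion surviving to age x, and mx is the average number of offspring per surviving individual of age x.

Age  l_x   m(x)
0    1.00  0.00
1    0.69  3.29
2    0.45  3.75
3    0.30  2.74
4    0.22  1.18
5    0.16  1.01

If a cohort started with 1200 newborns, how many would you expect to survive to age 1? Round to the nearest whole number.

Expected survivors = N0 · l_1 = 1200 × 0.69 = 828 → 828

828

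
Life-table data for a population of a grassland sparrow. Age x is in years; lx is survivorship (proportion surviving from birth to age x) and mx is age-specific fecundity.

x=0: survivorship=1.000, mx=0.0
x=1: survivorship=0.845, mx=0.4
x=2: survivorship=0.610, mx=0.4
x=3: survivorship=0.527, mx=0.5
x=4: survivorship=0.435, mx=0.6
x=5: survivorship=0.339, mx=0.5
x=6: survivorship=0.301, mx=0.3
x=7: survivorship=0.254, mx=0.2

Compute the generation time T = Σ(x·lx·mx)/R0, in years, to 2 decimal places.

lx·mx: 0, 0.338, 0.244, 0.2635, 0.261, 0.1695, 0.0903, 0.0508 → R0 = 1.4171
x·lx·mx: 0, 0.338, 0.488, 0.7905, 1.044, 0.8475, 0.5418, 0.3556 → Σ = 4.4054
T = 4.4054 / 1.4171 = 3.108743… → 3.11

3.11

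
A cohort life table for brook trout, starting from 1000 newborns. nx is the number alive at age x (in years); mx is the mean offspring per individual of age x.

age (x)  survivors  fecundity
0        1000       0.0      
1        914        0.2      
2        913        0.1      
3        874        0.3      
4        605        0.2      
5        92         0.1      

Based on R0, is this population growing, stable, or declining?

declining

lx = nx/n0 = nx/1000: 1, 0.914, 0.913, 0.874, 0.605, 0.092
R0 = Σ lx·mx = 0 + 0.1828 + 0.0913 + 0.2622 + 0.121 + 0.0092 = 0.6665
R0 < 1, so the population is declining.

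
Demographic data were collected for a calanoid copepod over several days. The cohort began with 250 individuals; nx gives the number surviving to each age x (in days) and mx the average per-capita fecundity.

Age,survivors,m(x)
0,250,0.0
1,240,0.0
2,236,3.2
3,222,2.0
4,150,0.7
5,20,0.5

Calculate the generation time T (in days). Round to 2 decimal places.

lx = nx/n0 = nx/250: 1, 0.96, 0.944, 0.888, 0.6, 0.08
lx·mx: 0, 0, 3.0208, 1.776, 0.42, 0.04 → R0 = 5.2568
x·lx·mx: 0, 0, 6.0416, 5.328, 1.68, 0.2 → Σ = 13.2496
T = 13.2496 / 5.2568 = 2.520469… → 2.52

2.52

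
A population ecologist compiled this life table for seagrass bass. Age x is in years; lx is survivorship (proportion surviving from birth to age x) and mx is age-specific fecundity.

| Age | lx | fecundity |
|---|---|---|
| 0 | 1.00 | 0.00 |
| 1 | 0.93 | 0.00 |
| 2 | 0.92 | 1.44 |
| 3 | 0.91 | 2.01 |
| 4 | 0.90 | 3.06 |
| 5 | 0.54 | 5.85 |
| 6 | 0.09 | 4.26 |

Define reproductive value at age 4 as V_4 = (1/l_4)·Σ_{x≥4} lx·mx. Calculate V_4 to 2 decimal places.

lx·mx for x ≥ 4: 2.754, 3.159, 0.3834 → sum = 6.2964
V_4 = 6.2964 / l_4 = 6.2964 / 0.9 = 6.996 → 7.00

7.00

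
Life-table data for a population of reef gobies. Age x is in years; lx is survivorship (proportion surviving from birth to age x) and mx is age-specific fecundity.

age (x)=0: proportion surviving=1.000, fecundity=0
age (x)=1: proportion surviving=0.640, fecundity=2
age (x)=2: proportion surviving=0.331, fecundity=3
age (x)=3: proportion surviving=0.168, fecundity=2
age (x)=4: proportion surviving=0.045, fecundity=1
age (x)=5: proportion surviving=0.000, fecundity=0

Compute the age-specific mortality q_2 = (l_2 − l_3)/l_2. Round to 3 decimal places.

q_2 = (l_2 − l_3) / l_2 = (0.331 − 0.168) / 0.331
     = 0.163 / 0.331 = 0.492447… → 0.492

0.492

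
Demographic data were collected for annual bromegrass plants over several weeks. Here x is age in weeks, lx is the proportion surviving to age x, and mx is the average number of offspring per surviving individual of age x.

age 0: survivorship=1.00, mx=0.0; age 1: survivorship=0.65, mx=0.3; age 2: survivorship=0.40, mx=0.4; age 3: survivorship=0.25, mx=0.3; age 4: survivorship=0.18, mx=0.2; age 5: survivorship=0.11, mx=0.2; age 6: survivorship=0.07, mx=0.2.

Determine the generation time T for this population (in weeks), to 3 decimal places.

lx·mx: 0, 0.195, 0.16, 0.075, 0.036, 0.022, 0.014 → R0 = 0.502
x·lx·mx: 0, 0.195, 0.32, 0.225, 0.144, 0.11, 0.084 → Σ = 1.078
T = 1.078 / 0.502 = 2.14741… → 2.147

2.147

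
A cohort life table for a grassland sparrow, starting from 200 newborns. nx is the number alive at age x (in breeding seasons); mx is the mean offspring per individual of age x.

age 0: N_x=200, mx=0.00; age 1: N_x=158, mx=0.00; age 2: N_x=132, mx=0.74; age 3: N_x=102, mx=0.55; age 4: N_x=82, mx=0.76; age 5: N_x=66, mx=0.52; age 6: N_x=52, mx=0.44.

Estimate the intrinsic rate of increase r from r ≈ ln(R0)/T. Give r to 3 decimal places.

0.093

lx = nx/n0 = nx/200: 1, 0.79, 0.66, 0.51, 0.41, 0.33, 0.26
R0 = Σ lx·mx = 0 + 0 + 0.4884 + 0.2805 + 0.3116 + 0.1716 + 0.1144 = 1.3665
Σ x·lx·mx = 4.6091; T = 4.6091/1.3665 = 3.37292…
r ≈ ln(R0)/T = ln(1.3665)/3.37292… = 0.09258… → 0.093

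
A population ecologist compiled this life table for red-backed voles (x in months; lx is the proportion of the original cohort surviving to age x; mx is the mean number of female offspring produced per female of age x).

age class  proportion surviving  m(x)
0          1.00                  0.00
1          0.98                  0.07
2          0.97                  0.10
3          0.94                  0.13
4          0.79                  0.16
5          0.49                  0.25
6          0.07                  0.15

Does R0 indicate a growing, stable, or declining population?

declining

R0 = Σ lx·mx = 0 + 0.0686 + 0.097 + 0.1222 + 0.1264 + 0.1225 + 0.0105 = 0.5472
R0 < 1, so the population is declining.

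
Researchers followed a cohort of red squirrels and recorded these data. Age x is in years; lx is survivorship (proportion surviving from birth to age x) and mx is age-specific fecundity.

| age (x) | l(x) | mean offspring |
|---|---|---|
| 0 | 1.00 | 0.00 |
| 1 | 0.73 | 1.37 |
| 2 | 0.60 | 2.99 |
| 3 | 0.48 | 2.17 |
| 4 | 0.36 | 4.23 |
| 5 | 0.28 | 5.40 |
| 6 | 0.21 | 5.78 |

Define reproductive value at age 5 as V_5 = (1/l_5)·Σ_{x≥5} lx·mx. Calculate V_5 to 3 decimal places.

lx·mx for x ≥ 5: 1.512, 1.2138 → sum = 2.7258
V_5 = 2.7258 / l_5 = 2.7258 / 0.28 = 9.735 → 9.735

9.735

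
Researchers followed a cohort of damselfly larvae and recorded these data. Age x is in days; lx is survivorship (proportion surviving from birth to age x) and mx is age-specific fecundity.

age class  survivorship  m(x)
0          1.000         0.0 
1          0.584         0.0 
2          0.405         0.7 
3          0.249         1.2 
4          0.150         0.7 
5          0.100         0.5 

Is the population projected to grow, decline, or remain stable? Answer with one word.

R0 = Σ lx·mx = 0 + 0 + 0.2835 + 0.2988 + 0.105 + 0.05 = 0.7373
R0 < 1, so the population is declining.

declining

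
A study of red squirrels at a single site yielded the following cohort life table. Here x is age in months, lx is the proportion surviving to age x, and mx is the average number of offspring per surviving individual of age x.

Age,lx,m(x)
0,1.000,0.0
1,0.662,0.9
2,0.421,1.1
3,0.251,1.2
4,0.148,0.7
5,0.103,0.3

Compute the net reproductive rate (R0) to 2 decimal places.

1.49

lx·mx by age: 0, 0.5958, 0.4631, 0.3012, 0.1036, 0.0309
R0 = Σ lx·mx = 1.4946 → 1.49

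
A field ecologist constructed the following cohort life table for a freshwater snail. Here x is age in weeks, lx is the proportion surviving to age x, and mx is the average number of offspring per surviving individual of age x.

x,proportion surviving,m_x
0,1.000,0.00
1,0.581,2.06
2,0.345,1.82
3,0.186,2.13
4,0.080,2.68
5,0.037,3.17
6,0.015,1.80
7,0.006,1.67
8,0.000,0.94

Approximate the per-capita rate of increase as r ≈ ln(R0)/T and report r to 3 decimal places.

0.463

R0 = Σ lx·mx = 0 + 1.19686 + 0.6279 + 0.39618 + 0.2144 + 0.11729 + 0.027 + 0.01002 + 0 = 2.58965
Σ x·lx·mx = 5.31739; T = 5.31739/2.58965 = 2.05332…
r ≈ ln(R0)/T = ln(2.58965)/2.05332… = 0.46341… → 0.463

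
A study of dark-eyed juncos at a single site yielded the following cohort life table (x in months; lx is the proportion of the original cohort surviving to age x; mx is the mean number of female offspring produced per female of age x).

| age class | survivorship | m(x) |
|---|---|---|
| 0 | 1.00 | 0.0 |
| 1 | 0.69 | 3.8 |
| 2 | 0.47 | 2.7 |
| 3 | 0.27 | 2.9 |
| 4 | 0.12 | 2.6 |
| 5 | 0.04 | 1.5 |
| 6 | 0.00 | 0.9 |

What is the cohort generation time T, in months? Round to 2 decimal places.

lx·mx: 0, 2.622, 1.269, 0.783, 0.312, 0.06, 0 → R0 = 5.046
x·lx·mx: 0, 2.622, 2.538, 2.349, 1.248, 0.3, 0 → Σ = 9.057
T = 9.057 / 5.046 = 1.794887… → 1.79

1.79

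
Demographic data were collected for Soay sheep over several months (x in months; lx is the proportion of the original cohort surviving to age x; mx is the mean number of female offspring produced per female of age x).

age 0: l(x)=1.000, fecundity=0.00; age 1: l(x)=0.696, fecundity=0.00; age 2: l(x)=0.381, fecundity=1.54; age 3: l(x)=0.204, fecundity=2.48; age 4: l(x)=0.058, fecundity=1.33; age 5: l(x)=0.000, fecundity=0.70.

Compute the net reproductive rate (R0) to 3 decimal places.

lx·mx by age: 0, 0, 0.58674, 0.50592, 0.07714, 0
R0 = Σ lx·mx = 1.1698 → 1.170

1.170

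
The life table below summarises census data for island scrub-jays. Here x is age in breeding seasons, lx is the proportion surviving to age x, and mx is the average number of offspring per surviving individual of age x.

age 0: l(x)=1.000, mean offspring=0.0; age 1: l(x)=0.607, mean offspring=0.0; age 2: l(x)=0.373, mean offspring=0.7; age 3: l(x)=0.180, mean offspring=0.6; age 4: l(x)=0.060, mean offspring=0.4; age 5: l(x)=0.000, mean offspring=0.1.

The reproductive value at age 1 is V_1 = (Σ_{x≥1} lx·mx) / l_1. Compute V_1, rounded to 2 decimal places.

0.65

lx·mx for x ≥ 1: 0, 0.2611, 0.108, 0.024, 0 → sum = 0.3931
V_1 = 0.3931 / l_1 = 0.3931 / 0.607 = 0.647611… → 0.65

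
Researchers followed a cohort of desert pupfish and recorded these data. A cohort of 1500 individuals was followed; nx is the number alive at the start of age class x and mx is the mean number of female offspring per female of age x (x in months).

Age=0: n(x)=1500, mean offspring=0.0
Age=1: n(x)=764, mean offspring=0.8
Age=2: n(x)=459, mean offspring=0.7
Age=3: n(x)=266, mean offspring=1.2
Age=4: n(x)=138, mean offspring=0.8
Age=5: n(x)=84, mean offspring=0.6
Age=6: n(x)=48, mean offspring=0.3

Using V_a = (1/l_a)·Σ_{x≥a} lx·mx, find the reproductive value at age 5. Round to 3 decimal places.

lx = nx/n0 = nx/1500: 1, 0.50933…, 0.306, 0.17733…, 0.092, 0.056, 0.032
lx·mx for x ≥ 5: 0.0336, 0.0096 → sum = 0.0432
V_5 = 0.0432 / l_5 = 0.0432 / 0.056 = 0.771429… → 0.771

0.771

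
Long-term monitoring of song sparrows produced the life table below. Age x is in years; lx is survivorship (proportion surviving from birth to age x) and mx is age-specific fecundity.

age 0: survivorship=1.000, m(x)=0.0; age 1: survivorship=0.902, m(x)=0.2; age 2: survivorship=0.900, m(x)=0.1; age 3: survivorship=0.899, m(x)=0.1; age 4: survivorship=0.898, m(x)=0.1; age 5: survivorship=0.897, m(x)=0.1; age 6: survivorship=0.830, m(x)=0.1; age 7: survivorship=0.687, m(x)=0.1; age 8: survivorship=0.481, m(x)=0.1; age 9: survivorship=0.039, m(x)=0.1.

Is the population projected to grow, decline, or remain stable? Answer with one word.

R0 = Σ lx·mx = 0 + 0.1804 + 0.09 + 0.0899 + 0.0898 + 0.0897 + 0.083 + 0.0687 + 0.0481 + 0.0039 = 0.7435
R0 < 1, so the population is declining.

declining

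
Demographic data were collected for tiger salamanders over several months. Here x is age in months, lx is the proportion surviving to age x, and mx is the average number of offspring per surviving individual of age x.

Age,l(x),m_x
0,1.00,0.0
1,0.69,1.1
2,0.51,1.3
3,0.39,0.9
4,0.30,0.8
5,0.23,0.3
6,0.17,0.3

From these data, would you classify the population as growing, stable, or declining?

R0 = Σ lx·mx = 0 + 0.759 + 0.663 + 0.351 + 0.24 + 0.069 + 0.051 = 2.133
R0 > 1, so the population is growing.

growing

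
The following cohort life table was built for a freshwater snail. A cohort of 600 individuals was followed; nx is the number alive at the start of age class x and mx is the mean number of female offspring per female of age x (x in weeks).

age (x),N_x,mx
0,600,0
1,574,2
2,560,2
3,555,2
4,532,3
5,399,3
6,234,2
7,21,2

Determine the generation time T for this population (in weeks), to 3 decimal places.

3.321

lx = nx/n0 = nx/600: 1, 0.95667…, 0.93333…, 0.925, 0.88667…, 0.665, 0.39, 0.035
lx·mx: 0, 1.913333…, 1.866667…, 1.85, 2.66…, 1.995, 0.78, 0.07 → R0 = 11.135…
x·lx·mx: 0, 1.913333…, 3.733333…, 5.55, 10.64…, 9.975, 4.68, 0.49 → Σ = 36.981667…
T = 36.981667… / 11.135… = 3.321209… → 3.321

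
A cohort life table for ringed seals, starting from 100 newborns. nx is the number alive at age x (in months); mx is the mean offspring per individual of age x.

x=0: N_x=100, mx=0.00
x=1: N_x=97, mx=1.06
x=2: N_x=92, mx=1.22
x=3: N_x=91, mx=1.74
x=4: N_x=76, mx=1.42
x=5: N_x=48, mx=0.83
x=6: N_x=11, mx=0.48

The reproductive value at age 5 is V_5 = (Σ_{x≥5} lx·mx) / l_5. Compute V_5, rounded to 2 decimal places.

lx = nx/n0 = nx/100: 1, 0.97, 0.92, 0.91, 0.76, 0.48, 0.11
lx·mx for x ≥ 5: 0.3984, 0.0528 → sum = 0.4512
V_5 = 0.4512 / l_5 = 0.4512 / 0.48 = 0.94 → 0.94

0.94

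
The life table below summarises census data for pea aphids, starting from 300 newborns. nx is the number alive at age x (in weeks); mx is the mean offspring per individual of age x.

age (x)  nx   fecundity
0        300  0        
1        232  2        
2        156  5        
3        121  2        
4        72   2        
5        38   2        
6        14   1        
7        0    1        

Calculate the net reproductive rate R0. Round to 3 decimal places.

5.733

lx = nx/n0 = nx/300: 1, 0.77333…, 0.52, 0.40333…, 0.24, 0.12667…, 0.04667…, 0
lx·mx by age: 0, 1.546667…, 2.6, 0.806667…, 0.48, 0.253333…, 0.046667…, 0
R0 = Σ lx·mx = 5.733333… → 5.733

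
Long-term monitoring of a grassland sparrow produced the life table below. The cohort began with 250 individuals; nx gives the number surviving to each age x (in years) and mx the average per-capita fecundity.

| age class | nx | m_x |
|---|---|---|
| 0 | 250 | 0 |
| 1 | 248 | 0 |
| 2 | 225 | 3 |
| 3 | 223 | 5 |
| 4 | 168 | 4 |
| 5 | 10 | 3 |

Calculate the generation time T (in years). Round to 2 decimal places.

lx = nx/n0 = nx/250: 1, 0.992, 0.9, 0.892, 0.672, 0.04
lx·mx: 0, 0, 2.7, 4.46, 2.688, 0.12 → R0 = 9.968
x·lx·mx: 0, 0, 5.4, 13.38, 10.752, 0.6 → Σ = 30.132
T = 30.132 / 9.968 = 3.022873… → 3.02

3.02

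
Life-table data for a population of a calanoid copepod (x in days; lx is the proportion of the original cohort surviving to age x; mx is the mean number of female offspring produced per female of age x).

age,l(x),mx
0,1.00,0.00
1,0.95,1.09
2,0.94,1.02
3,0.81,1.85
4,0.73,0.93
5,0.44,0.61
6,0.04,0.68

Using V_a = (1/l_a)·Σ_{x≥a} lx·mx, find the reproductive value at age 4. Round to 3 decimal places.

1.335

lx·mx for x ≥ 4: 0.6789, 0.2684, 0.0272 → sum = 0.9745
V_4 = 0.9745 / l_4 = 0.9745 / 0.73 = 1.334932… → 1.335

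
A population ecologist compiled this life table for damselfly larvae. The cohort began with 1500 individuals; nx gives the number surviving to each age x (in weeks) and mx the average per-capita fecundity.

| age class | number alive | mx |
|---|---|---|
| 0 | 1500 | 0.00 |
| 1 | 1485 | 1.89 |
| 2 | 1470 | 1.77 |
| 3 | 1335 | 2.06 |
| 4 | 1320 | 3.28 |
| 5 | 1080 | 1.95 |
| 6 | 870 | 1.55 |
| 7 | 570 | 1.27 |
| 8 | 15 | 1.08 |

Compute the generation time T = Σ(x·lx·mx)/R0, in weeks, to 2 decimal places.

lx = nx/n0 = nx/1500: 1, 0.99, 0.98, 0.89, 0.88, 0.72, 0.58, 0.38, 0.01
lx·mx: 0, 1.8711, 1.7346, 1.8334, 2.8864, 1.404, 0.899, 0.4826, 0.0108 → R0 = 11.1219
x·lx·mx: 0, 1.8711, 3.4692, 5.5002, 11.5456, 7.02, 5.394, 3.3782, 0.0864 → Σ = 38.2647
T = 38.2647 / 11.1219 = 3.440482… → 3.44

3.44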